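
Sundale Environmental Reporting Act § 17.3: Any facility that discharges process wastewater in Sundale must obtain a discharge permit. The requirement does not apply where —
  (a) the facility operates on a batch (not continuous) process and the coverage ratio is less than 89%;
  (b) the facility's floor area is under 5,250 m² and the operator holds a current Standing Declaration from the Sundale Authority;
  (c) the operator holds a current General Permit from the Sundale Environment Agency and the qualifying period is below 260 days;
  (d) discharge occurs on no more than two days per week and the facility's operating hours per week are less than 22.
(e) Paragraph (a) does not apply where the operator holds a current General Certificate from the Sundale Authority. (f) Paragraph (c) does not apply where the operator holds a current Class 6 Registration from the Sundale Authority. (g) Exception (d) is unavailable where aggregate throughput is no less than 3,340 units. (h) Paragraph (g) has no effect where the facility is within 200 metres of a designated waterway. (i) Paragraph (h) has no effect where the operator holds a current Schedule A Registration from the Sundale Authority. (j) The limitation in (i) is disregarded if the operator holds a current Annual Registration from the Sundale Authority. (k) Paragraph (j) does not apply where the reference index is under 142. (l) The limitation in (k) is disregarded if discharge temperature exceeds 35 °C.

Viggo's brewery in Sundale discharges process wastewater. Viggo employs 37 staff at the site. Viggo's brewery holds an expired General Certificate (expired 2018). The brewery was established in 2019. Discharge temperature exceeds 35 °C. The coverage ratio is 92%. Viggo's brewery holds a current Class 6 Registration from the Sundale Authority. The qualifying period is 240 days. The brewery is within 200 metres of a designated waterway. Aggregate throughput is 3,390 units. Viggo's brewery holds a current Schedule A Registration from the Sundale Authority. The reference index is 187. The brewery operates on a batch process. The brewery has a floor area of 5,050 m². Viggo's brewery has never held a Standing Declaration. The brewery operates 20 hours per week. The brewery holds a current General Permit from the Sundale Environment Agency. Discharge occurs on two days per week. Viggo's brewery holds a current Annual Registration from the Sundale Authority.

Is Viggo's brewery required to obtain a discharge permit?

Exception (a) requires that the coverage ratio is less than 89%; but the coverage ratio is 92%, not less than 89%, so (a) is unavailable.
Exception (b) requires that the operator holds a current Standing Declaration from the Sundale Authority; but there is no Standing Declaration in force, so (b) is unavailable.
Exception (c) is satisfied on its face — a current General Permit is held; the qualifying period is 240 days, below the 260 days limit. Turning to paragraph (f): (f) operates against (c): a current Class 6 Registration is held. Exception (c) does not apply.
All of (d)'s requirements are met (discharge occurs on no more than two days per week; the facility's operating hours per week are 20, less than the 22 limit). Considering the limiting provisions: (g) would limit (d) — aggregate throughput is 3,390 units, meeting the 3,340 units threshold — but (h) sets (g) aside: (h) is triggered — the brewery is within 200 m of a designated waterway. (i) applies (a current Schedule A Registration is held), but yields to (j): (j) operates against (i): a current Annual Registration is held. (k) does not operate here (the reference index is 187, not under 142), so (j) stands. (d) remains available.

No — exception (d) applies; Viggo's brewery is not required to obtain a discharge permit.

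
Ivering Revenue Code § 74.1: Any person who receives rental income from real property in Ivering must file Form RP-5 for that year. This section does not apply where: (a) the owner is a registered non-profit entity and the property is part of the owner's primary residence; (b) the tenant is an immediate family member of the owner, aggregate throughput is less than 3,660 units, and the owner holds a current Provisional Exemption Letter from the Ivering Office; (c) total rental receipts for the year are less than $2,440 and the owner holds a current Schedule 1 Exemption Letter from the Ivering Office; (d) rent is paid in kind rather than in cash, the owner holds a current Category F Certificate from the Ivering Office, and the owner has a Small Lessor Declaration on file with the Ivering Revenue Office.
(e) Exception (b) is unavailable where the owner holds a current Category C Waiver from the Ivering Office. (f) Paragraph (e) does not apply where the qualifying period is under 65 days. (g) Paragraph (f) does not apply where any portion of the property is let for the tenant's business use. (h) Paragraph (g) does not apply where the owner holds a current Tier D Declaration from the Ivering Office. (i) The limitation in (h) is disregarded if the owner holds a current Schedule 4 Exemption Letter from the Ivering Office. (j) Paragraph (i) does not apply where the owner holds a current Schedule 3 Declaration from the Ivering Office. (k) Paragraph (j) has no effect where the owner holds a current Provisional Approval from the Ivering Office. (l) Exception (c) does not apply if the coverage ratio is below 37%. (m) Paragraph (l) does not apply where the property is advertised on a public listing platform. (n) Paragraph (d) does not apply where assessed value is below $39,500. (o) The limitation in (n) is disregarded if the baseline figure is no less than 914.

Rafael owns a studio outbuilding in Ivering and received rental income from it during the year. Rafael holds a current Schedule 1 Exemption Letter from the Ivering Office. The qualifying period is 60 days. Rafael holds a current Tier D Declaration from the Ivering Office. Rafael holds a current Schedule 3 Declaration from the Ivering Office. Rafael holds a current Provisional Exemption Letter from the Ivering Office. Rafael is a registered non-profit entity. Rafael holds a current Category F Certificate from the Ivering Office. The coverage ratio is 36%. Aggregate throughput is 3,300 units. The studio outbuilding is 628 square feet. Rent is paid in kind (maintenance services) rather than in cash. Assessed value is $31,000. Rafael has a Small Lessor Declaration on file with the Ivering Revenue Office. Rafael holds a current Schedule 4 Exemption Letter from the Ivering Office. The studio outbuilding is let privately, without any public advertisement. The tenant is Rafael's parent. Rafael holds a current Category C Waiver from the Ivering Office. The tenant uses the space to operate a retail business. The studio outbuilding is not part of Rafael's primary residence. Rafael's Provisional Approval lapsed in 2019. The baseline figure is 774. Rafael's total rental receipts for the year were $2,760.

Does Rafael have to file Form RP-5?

No — exception (b) applies; Rafael is not required to file Form RP-5.

Exception (a) requires that the property is part of the owner's primary residence; but the studio outbuilding is not part of the primary residence, so (a) is unavailable.
All of (b)'s requirements are met (the tenant is an immediate family member; aggregate throughput is 3,300 units, less than the 3,660 units limit; a current Provisional Exemption Letter is held). Applying paragraphs (e)–(k): (e) would limit (b) — a current Category C Waiver is held — but (f) sets (e) aside: (f) operates against (e): the qualifying period is 60 days, under the 65 days limit. (g) would limit (f) — the space is let for business use — but (h) sets (g) aside: (h) operates against (g): a current Tier D Declaration is held. (i) operates (a current Schedule 4 Exemption Letter is held), but is set aside by (j): (j) operates against (i): a current Schedule 3 Declaration is held. (k) is inapplicable (there is no Provisional Approval in force), so (j) stands. So (b) applies.
Exception (c) requires that total rental receipts for the year are less than $2,440; but total rental receipts for the year are $2,760, not less than $2,440, so (c) is unavailable.
Exception (d) is satisfied on its face — rent is paid in kind; a current Category F Certificate is held; a Small Lessor Declaration is on file. However, paragraphs (n)–(o) must be considered: (n) operates against (d): assessed value is $31,000, below the $39,500 limit. (o) is inapplicable (the baseline figure is 774, short of 914), so (n) stands. Exception (d) does not apply.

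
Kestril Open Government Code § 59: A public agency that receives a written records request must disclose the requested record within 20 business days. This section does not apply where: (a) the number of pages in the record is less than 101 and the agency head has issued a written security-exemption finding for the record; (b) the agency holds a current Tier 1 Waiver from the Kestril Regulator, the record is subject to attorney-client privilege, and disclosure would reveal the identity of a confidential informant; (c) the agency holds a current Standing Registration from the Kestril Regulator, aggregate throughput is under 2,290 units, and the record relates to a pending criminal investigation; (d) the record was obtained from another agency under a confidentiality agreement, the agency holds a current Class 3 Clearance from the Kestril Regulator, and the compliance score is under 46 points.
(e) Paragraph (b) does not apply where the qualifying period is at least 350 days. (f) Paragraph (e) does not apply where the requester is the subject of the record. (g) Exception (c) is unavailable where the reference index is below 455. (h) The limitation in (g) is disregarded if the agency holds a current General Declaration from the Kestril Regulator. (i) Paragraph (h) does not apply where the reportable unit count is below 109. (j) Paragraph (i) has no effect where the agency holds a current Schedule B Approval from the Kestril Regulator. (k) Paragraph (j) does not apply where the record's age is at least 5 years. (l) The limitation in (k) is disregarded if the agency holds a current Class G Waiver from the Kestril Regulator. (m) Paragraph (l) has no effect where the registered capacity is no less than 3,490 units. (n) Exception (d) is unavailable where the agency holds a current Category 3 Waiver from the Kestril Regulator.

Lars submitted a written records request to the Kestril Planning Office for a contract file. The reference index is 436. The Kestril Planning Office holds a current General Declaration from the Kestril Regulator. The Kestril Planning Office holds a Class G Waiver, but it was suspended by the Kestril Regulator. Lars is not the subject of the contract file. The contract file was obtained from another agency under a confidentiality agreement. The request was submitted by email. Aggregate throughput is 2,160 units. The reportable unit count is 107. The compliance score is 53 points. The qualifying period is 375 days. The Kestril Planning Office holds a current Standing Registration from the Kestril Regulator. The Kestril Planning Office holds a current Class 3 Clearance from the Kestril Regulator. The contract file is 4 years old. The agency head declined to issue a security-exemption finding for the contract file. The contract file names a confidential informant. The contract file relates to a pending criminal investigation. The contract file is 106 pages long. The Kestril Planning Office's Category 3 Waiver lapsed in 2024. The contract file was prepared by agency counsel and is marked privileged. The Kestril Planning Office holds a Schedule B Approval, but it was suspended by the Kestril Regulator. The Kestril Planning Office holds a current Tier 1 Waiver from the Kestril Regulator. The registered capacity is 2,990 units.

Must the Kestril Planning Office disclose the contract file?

Exception (a) fails — the number of pages in the record is 106, not less than 101.
Exception (b) is satisfied on its face — a current Tier 1 Waiver is held; the contract file is privileged; the contract file names a confidential informant. However, paragraphs (e)–(f) must be considered: (e) operates against (b): the qualifying period is 375 days, meeting the 350 days threshold. (f), which would lift (e), does not operate here — Lars is not the subject of the contract file. Exception (b) does not apply.
All of (c)'s requirements are met (a current Standing Registration is held; aggregate throughput is 2,160 units, under the 2,290 units limit; the contract file relates to a pending investigation). However, paragraphs (g)–(m) must be considered: (g) operates against (c): the reference index is 436, below the 455 limit. (h) would limit (g) — a current General Declaration is held — but (i) sets (h) aside: (i) operates against (h): the reportable unit count is 107, below the 109 limit. (j), which would lift (i), is not triggered — the Schedule B Approval is not current. Exception (c) does not apply.
Exception (d) requires that the compliance score is under 46 points; but the compliance score is 53 points, not under 46 points, so (d) is unavailable.
Every exception is unavailable, so the rule governs.

Yes — the Kestril Planning Office must disclose the contract file.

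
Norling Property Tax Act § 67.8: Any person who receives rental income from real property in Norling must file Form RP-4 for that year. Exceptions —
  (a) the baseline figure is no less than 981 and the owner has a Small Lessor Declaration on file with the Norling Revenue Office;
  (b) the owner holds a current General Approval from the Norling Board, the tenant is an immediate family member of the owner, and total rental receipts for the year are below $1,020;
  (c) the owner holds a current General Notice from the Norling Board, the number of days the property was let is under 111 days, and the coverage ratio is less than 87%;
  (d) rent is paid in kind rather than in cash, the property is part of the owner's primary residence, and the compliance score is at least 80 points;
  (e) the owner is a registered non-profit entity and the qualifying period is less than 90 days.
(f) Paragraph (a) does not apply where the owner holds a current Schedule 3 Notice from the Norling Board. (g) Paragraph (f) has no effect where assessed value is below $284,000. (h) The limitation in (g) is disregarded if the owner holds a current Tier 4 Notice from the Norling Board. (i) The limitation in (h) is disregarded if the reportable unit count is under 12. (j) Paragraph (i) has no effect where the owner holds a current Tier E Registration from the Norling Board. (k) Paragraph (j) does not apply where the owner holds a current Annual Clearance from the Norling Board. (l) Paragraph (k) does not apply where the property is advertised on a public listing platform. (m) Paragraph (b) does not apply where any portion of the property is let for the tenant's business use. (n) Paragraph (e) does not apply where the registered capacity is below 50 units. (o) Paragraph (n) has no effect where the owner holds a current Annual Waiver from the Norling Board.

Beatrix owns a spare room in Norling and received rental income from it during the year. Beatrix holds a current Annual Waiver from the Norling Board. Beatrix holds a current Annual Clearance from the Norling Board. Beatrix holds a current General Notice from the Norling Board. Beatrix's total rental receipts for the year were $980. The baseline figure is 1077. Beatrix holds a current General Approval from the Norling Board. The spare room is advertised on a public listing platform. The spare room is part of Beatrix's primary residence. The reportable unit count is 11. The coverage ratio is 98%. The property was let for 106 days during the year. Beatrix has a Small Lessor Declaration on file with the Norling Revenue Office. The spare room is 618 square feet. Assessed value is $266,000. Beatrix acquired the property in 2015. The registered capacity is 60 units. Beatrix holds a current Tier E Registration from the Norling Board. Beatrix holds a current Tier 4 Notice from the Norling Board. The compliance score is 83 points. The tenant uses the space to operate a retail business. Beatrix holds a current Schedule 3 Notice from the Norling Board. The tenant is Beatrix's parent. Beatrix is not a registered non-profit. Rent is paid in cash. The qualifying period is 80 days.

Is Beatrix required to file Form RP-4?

All of (a)'s requirements are met (the baseline figure is 1,077, meeting the 981 threshold; a Small Lessor Declaration is on file). But applying paragraphs (f)–(l): (f) operates against (a): a current Schedule 3 Notice is held. (g) would limit (f) — assessed value is $266,000, below the $284,000 limit — but (h) sets (g) aside: (h) is engaged — a current Tier 4 Notice is held. (i) would limit (h) — the reportable unit count is 11, under the 12 limit — but (j) sets (i) aside: (j) applies — a current Tier E Registration is held. (k) operates (a current Annual Clearance is held), but is overridden by (l): (l) operates — the property is publicly advertised. So (a) is unavailable.
Exception (b): a current General Approval is held; the tenant is an immediate family member; total rental receipts for the year are $980, below the $1,020 limit — every condition holds. However, paragraph (m) must be considered: (m) operates against (b): the space is let for business use. Exception (b) does not apply.
Exception (c) fails — the coverage ratio is 98%, not less than 87%.
Exception (d) fails — rent is paid in cash.
Exception (e) fails — Beatrix is not a registered non-profit.
No exception displaces § 67.8.

Yes — Beatrix must file Form RP-4.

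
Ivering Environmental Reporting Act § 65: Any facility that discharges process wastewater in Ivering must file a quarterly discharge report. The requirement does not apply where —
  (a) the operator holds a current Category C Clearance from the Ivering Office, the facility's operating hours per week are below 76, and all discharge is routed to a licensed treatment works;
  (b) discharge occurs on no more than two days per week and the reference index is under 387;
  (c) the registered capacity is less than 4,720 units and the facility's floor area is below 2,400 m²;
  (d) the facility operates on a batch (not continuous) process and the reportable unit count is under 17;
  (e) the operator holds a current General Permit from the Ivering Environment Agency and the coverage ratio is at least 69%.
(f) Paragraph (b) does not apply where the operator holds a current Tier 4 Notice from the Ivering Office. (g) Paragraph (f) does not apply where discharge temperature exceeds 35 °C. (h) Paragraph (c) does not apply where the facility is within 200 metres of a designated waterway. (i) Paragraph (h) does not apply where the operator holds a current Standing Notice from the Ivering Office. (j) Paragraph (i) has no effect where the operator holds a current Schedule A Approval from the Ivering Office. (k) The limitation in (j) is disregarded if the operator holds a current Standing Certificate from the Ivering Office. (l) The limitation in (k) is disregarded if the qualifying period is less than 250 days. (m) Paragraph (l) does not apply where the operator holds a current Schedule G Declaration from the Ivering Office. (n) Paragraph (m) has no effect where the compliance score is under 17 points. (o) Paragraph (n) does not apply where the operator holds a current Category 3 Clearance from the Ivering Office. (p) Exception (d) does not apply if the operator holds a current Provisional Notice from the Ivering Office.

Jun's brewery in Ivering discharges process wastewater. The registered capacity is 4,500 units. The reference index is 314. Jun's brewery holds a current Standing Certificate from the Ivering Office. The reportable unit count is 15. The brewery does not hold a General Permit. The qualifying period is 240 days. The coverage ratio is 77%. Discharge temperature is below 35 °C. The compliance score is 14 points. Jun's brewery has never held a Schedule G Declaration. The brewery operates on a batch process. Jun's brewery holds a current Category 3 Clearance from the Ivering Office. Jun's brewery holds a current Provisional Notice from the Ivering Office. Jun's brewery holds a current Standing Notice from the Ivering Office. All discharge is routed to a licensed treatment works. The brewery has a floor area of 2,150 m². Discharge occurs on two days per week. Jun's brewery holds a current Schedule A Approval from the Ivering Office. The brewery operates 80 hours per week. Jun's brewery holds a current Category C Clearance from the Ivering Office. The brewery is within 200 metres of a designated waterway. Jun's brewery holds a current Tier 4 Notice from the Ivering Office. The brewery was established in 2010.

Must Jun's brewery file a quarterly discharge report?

Yes — Jun's brewery must file a quarterly discharge report.

Exception (a) requires that the facility's operating hours per week are below 76; but the facility's operating hours per week are 80, not below 76, so (a) is unavailable.
Exception (b)'s conditions are all satisfied: discharge occurs on no more than two days per week; the reference index is 314, under the 387 limit. But applying paragraphs (f)–(g): (f) operates against (b): a current Tier 4 Notice is held. (g) is inapplicable (discharge temperature is below 35 °C), so (f) stands. Exception (b) does not apply.
Exception (c)'s conditions are all satisfied: the registered capacity is 4,500 units, less than the 4,720 units limit; the facility's floor area is 2,150 m², below the 2,400 m² limit. Turning to paragraphs (h)–(o): (h) is engaged — the brewery is within 200 m of a designated waterway. (i) would limit (h) — a current Standing Notice is held — but (j) sets (i) aside: (j) is triggered — a current Schedule A Approval is held. (k) applies (a current Standing Certificate is held), but is displaced by (l): (l) operates — the qualifying period is 240 days, less than the 250 days limit. (m) is not engaged (the Schedule G Declaration is not current), so (l) stands. (c) is therefore removed.
Exception (d)'s conditions are all satisfied: the facility operates on a batch process; the reportable unit count is 15, under the 17 limit. However, paragraph (p) must be considered: (p) is triggered — a current Provisional Notice is held. (d) is therefore removed.
Exception (e) does not apply: no General Permit is held.
None of the exceptions is available; § 65 applies in full.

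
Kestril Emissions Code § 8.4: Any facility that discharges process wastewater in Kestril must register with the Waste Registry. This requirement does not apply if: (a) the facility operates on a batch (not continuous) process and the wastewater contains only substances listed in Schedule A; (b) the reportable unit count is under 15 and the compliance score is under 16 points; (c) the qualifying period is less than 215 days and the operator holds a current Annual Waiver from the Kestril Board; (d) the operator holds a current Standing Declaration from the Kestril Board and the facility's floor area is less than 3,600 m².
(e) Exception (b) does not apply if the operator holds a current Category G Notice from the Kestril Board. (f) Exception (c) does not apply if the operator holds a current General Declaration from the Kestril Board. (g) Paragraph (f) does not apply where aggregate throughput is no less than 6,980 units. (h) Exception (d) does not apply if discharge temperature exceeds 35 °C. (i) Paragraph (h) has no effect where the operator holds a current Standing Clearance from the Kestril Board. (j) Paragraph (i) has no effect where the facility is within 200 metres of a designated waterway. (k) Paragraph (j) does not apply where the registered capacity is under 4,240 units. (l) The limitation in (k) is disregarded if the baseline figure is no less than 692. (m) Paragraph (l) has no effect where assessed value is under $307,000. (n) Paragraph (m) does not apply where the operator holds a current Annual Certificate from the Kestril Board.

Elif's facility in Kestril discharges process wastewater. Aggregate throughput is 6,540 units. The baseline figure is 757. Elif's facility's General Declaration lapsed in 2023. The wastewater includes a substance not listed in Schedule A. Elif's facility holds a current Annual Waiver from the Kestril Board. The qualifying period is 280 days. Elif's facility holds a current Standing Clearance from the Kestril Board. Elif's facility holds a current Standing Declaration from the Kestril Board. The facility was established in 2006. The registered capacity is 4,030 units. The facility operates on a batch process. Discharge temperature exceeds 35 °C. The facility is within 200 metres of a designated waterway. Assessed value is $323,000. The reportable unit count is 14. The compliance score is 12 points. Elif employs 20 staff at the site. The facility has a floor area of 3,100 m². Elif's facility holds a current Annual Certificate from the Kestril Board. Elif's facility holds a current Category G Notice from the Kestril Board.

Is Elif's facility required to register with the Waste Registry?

Yes — Elif's facility must register with the Waste Registry.

Exception (a) does not apply: the wastewater includes a non-Schedule-A substance.
Exception (b) is satisfied on its face — the reportable unit count is 14, under the 15 limit; the compliance score is 12 points, under the 16 points limit. However, paragraph (e) must be considered: (e) operates against (b): a current Category G Notice is held. (b) is therefore removed.
Exception (c) fails — the qualifying period is 280 days, not less than 215 days.
Exception (d): a current Standing Declaration is held; the facility's floor area is 3,100 m², less than the 3,600 m² limit — every condition holds. But: (h) operates against (d): discharge temperature exceeds 35 °C. (i) is engaged (a current Standing Clearance is held), but is overridden by (j): (j) applies — the facility is within 200 m of a designated waterway. (k) is triggered (the registered capacity is 4,030 units, under the 4,240 units limit), but is set aside by (l): (l) operates — the baseline figure is 757, meeting the 692 threshold. (m), which would lift (l), is not engaged — assessed value is $323,000, not under $307,000. (d) is therefore removed.
Every exception is unavailable, so the rule governs.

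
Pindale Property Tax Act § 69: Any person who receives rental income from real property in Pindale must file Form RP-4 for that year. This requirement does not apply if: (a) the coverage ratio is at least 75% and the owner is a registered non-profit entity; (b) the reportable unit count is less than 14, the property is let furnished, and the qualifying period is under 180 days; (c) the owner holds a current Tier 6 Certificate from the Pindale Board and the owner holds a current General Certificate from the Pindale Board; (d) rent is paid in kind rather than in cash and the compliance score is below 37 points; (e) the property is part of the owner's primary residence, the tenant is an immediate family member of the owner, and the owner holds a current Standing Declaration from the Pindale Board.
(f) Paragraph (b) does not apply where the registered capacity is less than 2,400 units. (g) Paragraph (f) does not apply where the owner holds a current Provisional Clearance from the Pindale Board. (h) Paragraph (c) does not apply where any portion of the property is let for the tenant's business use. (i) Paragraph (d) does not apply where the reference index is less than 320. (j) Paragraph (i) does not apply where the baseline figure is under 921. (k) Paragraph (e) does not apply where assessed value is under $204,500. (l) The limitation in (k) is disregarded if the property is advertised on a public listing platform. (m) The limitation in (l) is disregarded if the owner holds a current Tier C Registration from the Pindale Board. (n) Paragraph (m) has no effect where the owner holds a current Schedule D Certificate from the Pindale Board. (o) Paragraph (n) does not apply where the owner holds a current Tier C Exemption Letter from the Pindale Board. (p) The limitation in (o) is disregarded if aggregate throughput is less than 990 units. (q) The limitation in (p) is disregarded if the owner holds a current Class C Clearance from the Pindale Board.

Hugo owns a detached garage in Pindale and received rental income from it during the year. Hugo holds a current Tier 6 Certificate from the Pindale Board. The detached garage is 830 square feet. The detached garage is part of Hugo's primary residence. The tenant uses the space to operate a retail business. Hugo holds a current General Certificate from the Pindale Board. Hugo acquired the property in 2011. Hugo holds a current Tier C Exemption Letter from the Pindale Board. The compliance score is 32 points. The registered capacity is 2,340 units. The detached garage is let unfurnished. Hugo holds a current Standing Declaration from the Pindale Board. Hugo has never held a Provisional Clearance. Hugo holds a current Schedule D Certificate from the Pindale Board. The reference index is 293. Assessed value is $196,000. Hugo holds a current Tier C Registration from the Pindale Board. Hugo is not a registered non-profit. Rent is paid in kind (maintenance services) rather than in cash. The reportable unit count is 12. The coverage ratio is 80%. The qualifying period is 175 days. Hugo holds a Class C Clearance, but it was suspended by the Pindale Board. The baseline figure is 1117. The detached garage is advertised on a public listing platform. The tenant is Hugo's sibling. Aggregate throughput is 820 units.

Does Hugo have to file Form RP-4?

No — exception (e) applies; Hugo is not required to file Form RP-4.

Exception (a) does not apply: Hugo is not a registered non-profit.
Exception (b) fails — the property is let unfurnished.
Exception (c): a current Tier 6 Certificate is held; a current General Certificate is held — every condition holds. Turning to paragraph (h): (h) operates against (c): the space is let for business use. (c) is therefore removed.
Exception (d) is satisfied on its face — rent is paid in kind; the compliance score is 32 points, below the 37 points limit. Turning to paragraphs (i)–(j): (i) operates against (d): the reference index is 293, less than the 320 limit. (j) is not engaged (the baseline figure is 1,117, not under 921), so (i) stands. Exception (d) does not apply.
All of (e)'s requirements are met (the detached garage is part of the primary residence; the tenant is an immediate family member; a current Standing Declaration is held). Considering the limiting provisions: (k) is triggered (assessed value is $196,000, under the $204,500 limit), but is set aside by (l): (l) operates against (k): the property is publicly advertised. (m) operates (a current Tier C Registration is held), but yields to (n): (n) operates against (m): a current Schedule D Certificate is held. (o) is engaged (a current Tier C Exemption Letter is held), but is displaced by (p): (p) is engaged — aggregate throughput is 820 units, less than the 990 units limit. (q) is inapplicable (no current Class C Clearance is held), so (p) stands. (e) remains available.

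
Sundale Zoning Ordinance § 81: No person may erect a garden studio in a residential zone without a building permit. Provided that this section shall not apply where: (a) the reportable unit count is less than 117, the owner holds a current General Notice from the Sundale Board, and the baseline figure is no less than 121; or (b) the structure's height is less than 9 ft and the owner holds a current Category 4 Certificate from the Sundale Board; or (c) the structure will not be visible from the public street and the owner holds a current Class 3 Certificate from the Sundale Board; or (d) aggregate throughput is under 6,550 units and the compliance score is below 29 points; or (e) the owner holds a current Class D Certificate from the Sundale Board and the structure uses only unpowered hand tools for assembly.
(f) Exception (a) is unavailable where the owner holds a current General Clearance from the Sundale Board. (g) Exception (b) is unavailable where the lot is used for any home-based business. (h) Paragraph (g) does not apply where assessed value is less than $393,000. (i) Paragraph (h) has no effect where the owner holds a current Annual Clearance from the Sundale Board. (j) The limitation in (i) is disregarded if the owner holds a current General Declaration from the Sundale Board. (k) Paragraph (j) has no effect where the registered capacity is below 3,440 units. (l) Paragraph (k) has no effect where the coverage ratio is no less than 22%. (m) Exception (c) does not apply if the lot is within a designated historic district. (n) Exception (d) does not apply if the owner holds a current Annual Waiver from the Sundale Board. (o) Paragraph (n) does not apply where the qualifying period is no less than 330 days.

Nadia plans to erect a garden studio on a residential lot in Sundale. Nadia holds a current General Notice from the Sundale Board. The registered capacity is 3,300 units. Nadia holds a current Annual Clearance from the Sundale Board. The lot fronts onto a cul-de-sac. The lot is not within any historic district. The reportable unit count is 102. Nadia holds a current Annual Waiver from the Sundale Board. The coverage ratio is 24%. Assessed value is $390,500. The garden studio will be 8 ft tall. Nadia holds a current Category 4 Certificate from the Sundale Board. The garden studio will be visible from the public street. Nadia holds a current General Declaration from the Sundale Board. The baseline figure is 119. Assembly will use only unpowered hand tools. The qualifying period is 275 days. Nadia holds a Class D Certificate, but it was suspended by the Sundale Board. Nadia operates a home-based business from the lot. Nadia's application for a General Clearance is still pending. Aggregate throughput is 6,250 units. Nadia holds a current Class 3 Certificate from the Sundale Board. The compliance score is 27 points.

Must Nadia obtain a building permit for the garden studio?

No — exception (b) applies; Nadia does not need a building permit.

Exception (a) does not apply: the baseline figure is 119, short of 121.
Exception (b)'s conditions are all satisfied: the structure's height is 8 ft, less than the 9 ft limit; a current Category 4 Certificate is held. Considering the limiting provisions: (g) would limit (b) — a home-based business operates on the lot — but (h) sets (g) aside: (h) is triggered — assessed value is $390,500, less than the $393,000 limit. (i) would limit (h) — a current Annual Clearance is held — but (j) sets (i) aside: (j) operates against (i): a current General Declaration is held. (k) would limit (j) — the registered capacity is 3,300 units, below the 3,440 units limit — but (l) sets (k) aside: (l) operates against (k): the coverage ratio is 24%, meeting the 22% threshold. (b) remains available.
Exception (c) requires that the structure will not be visible from the public street; but the structure will be visible from the street, so (c) is unavailable.
Exception (d): aggregate throughput is 6,250 units, under the 6,550 units limit; the compliance score is 27 points, below the 29 points limit — every condition holds. Turning to paragraphs (n)–(o): (n) is engaged — a current Annual Waiver is held. (o), which would lift (n), is inapplicable — the qualifying period is 275 days, short of 330 days. (d) is therefore removed.
Exception (e) does not apply: there is no Class D Certificate in force.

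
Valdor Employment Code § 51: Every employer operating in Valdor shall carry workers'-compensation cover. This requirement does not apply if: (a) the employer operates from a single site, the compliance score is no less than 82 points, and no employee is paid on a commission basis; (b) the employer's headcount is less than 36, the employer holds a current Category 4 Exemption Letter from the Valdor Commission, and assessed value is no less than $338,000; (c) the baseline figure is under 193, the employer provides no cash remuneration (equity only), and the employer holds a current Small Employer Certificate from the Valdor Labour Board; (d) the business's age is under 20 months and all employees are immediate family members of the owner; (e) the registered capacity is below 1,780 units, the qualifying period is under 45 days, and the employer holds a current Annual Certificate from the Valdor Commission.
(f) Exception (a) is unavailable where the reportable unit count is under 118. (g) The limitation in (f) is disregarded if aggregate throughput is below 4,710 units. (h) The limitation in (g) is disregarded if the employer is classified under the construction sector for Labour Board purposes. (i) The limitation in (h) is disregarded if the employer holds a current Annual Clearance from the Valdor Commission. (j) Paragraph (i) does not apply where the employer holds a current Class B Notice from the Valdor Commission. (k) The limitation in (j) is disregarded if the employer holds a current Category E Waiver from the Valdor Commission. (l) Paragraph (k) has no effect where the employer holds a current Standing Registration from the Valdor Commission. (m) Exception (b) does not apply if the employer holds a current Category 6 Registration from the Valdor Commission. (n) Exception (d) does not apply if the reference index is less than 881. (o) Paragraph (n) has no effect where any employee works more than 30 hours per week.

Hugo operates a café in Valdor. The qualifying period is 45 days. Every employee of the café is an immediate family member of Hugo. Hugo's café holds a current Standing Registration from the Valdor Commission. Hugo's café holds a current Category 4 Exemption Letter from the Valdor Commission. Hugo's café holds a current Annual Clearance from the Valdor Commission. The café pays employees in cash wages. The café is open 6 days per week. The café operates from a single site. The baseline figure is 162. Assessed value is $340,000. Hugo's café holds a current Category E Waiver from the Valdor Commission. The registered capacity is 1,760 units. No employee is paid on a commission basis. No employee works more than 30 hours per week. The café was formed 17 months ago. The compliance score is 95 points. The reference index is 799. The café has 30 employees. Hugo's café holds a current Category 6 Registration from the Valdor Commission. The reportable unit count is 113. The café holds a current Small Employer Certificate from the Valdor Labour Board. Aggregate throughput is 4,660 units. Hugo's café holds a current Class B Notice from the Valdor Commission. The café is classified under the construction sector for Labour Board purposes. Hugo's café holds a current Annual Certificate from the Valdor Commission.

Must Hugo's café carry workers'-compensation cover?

Yes — Hugo's café must carry workers'-compensation cover.

Exception (a): the employer operates from a single site; the compliance score is 95 points, meeting the 82 points threshold; no employee is paid on commission — every condition holds. But applying paragraphs (f)–(l): (f) operates against (a): the reportable unit count is 113, under the 118 limit. (g) would limit (f) — aggregate throughput is 4,660 units, below the 4,710 units limit — but (h) sets (g) aside: (h) operates against (g): the café is classified under the construction sector. (i) would limit (h) — a current Annual Clearance is held — but (j) sets (i) aside: (j) operates — a current Class B Notice is held. (k) would limit (j) — a current Category E Waiver is held — but (l) sets (k) aside: (l) operates against (k): a current Standing Registration is held. (a) is therefore removed.
Exception (b)'s conditions are all satisfied: the employer's headcount is 30, less than the 36 limit; a current Category 4 Exemption Letter is held; assessed value is $340,000, meeting the $338,000 threshold. Turning to paragraph (m): (m) operates against (b): a current Category 6 Registration is held. So (b) is unavailable.
Exception (c) requires that the employer provides no cash remuneration (equity only); but employees are paid cash wages, so (c) is unavailable.
All of (d)'s requirements are met (the business's age is 17 months, under the 20 months limit; every employee is an immediate family member). However, paragraphs (n)–(o) must be considered: (n) is triggered — the reference index is 799, less than the 881 limit. (o) does not operate here (no employee exceeds 30 hours/week), so (n) stands. So (d) is unavailable.
Exception (e) requires that the qualifying period is under 45 days; but the qualifying period is 45 days, not under 45 days, so (e) is unavailable.
No exception displaces § 51.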